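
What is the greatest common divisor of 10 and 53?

1

gcd(53, 10) = 1  (53 = 5*10 + 3, 10 = 3*3 + 1, 3 = 3*1).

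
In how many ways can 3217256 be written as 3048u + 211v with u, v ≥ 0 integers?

5

gcd(3048, 211) = 1  (3048 = 14×211 + 94, 211 = 2×94 + 23, 94 = 4×23 + 2, 23 = 11×2 + 1, 2 = 2×1).
Back-substituting, 3048×(-101) + 211×(1459) = 1.
Scale by 3217256: one solution is (-324942856, 4693976504). Reduce u mod 211: (98, 13832).
General: u = 98 + 211t, v = 13832 - 3048t.
u ≥ 0 ⇒ t ≥ 0; v ≥ 0 ⇒ t ≤ 4. So t ∈ [0, 4]: 5 solutions.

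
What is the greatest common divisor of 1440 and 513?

gcd(1440, 513):
  1440 = 2·513 + 414
  513 = 1·414 + 99
  414 = 4·99 + 18
  99 = 5·18 + 9
  18 = 2·9
so gcd(1440, 513) = 9.

9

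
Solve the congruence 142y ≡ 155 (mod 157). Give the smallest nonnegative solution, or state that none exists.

42

gcd(157, 142):
  157 = 1*142 + 15
  142 = 9*15 + 7
  15 = 2*7 + 1
  7 = 7*1
so gcd(157, 142) = 1.
1 divides 155, so solutions exist.
Back-substitute for Bézout coefficients:
  1 = 15 - 2*7
  ... = 142*(-21) + 157*(19)
So 142*(-21) ≡ 1 (mod 157); multiply by 155: y ≡ -3255 (mod 157).
Smallest nonnegative: y = -3255 mod 157 = 42.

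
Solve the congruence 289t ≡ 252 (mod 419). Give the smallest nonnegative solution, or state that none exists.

gcd(419, 289):
  419 = 1*289 + 130
  289 = 2*130 + 29
  130 = 4*29 + 14
  29 = 2*14 + 1
  14 = 14*1
so gcd(419, 289) = 1.
1 divides 252, so solutions exist.
Back-substitute for Bézout coefficients:
  1 = 29 - 2*14
  ... = 289*(29) + 419*(-20)
So 289*(29) ≡ 1 (mod 419); multiply by 252: t ≡ 7308 (mod 419).
Smallest nonnegative: t = 7308 mod 419 = 185.

185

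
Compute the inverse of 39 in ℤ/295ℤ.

gcd(295, 39) = 1  (295 = 7*39 + 22, 39 = 1*22 + 17, 22 = 1*17 + 5, 17 = 3*5 + 2, 5 = 2*2 + 1, 2 = 2*1).
Back-substituting, 39*(-121) + 295*(16) = 1.
So 39*-121 ≡ 1 (mod 295), and -121 mod 295 = 174.

174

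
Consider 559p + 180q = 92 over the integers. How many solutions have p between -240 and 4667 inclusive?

gcd(559, 180):
  559 = 3·180 + 19
  180 = 9·19 + 9
  19 = 2·9 + 1
  9 = 9·1
so gcd(559, 180) = 1.
Back-substitute for Bézout coefficients:
  1 = 19 - 2·9
  ... = 559·(19) + 180·(-59)
Scale by 92: particular solution (1748, -5428); reduce p mod 180: (128, -397).
General solution: p = 128 + 180t, q = -397 - 559t for integer t.
-240 ≤ 128 + 180t ≤ 4667 gives t ∈ [-2, 25], which is 28 values.

28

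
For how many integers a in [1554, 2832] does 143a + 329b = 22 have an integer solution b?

4

gcd(329, 143) = 1  (329 = 2*143 + 43, 143 = 3*43 + 14, 43 = 3*14 + 1, 14 = 14*1).
Back-substituting, 143*(-23) + 329*(10) = 1.
Scale by 22: particular solution (-506, 220); reduce a mod 329: (152, -66).
General solution: a = 152 + 329t, b = -66 - 143t for integer t.
1554 ≤ 152 + 329t ≤ 2832 gives t ∈ [5, 8], which is 4 values.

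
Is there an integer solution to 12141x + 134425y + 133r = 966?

no

gcd(134425, 12141) = 19  (134425 = 11×12141 + 874, 12141 = 13×874 + 779, 874 = 1×779 + 95, 779 = 8×95 + 19, 95 = 5×19).
gcd(19, 133) = 19.
19 does not divide 966 (remainder 16), so no integer solutions.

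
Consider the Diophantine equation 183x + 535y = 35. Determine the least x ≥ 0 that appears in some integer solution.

275

gcd(535, 183) = 1.
1 divides 35, so solutions exist.
By Bézout, 183*(-38) + 535*(13) = 1.
Scale by 35/1 = 35: (x₀, y₀) = (-1330, 455).
General solution: x = -1330 + 535t, y = 455 - 183t for integer t.
x ≥ 0: smallest is -1330 mod 535 = 275 (at t = 3), with y = -94.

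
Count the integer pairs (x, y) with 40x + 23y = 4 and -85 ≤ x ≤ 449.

gcd(40, 23) = 1  (40 = 1×23 + 17, 23 = 1×17 + 6, 17 = 2×6 + 5, 6 = 1×5 + 1, 5 = 5×1).
Back-substituting, 40×(-4) + 23×(7) = 1.
Scale by 4: particular solution (-16, 28); reduce x mod 23: (7, -12).
General solution: x = 7 + 23t, y = -12 - 40t for integer t.
-85 ≤ 7 + 23t ≤ 449 gives t ∈ [-4, 19], which is 24 values.

24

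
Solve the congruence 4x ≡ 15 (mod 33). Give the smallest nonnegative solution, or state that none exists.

12

gcd(33, 4) = 1.
1 divides 15, so solutions exist.
By Bézout, 4*(-8) + 33*(1) = 1.
So 4*(-8) ≡ 1 (mod 33); multiply by 15: x ≡ -120 (mod 33).
Smallest nonnegative: x = -120 mod 33 = 12.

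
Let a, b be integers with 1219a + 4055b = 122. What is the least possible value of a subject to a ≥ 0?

gcd(4055, 1219):
  4055 = 3×1219 + 398
  1219 = 3×398 + 25
  398 = 15×25 + 23
  25 = 1×23 + 2
  23 = 11×2 + 1
  2 = 2×1
so gcd(4055, 1219) = 1.
1 divides 122, so solutions exist.
Back-substitute for Bézout coefficients:
  1 = 23 - 11×2
  ... = 1219×(-1946) + 4055×(585)
Scale by 122/1 = 122: (a₀, b₀) = (-237412, 71370).
General solution: a = -237412 + 4055t, b = 71370 - 1219t for integer t.
a ≥ 0: smallest is -237412 mod 4055 = 1833 (at t = 59), with b = -551.

1833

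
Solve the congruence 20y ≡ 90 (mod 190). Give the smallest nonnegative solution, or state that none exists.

14

gcd(190, 20) = 10  (190 = 9*20 + 10, 20 = 2*10).
10 divides 90, so solutions exist.
Back-substituting, 20*(-9) + 190*(1) = 10.
So 20*(-9) ≡ 10 (mod 190); multiply by 9: y ≡ -81 (mod 19).
Smallest nonnegative: y = -81 mod 19 = 14.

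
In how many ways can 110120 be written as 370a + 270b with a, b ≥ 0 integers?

11

gcd(370, 270) = 10  (370 = 1×270 + 100, 270 = 2×100 + 70, 100 = 1×70 + 30, 70 = 2×30 + 10, 30 = 3×10).
Back-substituting, 370×(-8) + 270×(11) = 10.
Scale by 11012: one solution is (-88096, 121132). Reduce a mod 27: (5, 401).
General: a = 5 + 27t, b = 401 - 37t.
a ≥ 0 ⇒ t ≥ 0; b ≥ 0 ⇒ t ≤ 10. So t ∈ [0, 10]: 11 solutions.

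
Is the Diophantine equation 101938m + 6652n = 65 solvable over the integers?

gcd(101938, 6652) = 2  (101938 = 15·6652 + 2158, 6652 = 3·2158 + 178, 2158 = 12·178 + 22, 178 = 8·22 + 2, 22 = 11·2).
2 does not divide 65 (remainder 1), so no integer solutions.

no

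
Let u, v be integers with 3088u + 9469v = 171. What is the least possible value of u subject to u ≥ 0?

4247

gcd(9469, 3088) = 1.
1 divides 171, so solutions exist.
By Bézout, 3088×(-2910) + 9469×(949) = 1.
Scale by 171/1 = 171: (u₀, v₀) = (-497610, 162279).
General solution: u = -497610 + 9469t, v = 162279 - 3088t for integer t.
u ≥ 0: smallest is -497610 mod 9469 = 4247 (at t = 53), with v = -1385.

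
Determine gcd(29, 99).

gcd(99, 29) = 1  (99 = 3*29 + 12, 29 = 2*12 + 5, 12 = 2*5 + 2, 5 = 2*2 + 1, 2 = 2*1).

1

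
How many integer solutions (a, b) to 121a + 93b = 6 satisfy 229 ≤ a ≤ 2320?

23

gcd(121, 93):
  121 = 1·93 + 28
  93 = 3·28 + 9
  28 = 3·9 + 1
  9 = 9·1
so gcd(121, 93) = 1.
Back-substitute for Bézout coefficients:
  1 = 28 - 3·9
  ... = 121·(10) + 93·(-13)
Scale by 6: particular solution (60, -78); reduce a mod 93: (60, -78).
General solution: a = 60 + 93t, b = -78 - 121t for integer t.
229 ≤ 60 + 93t ≤ 2320 gives t ∈ [2, 24], which is 23 values.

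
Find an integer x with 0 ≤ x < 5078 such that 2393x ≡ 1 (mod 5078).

gcd(5078, 2393) = 1  (5078 = 2·2393 + 292, 2393 = 8·292 + 57, 292 = 5·57 + 7, 57 = 8·7 + 1, 7 = 7·1).
Back-substituting, 2393·(713) + 5078·(-336) = 1.
So 2393·713 ≡ 1 (mod 5078), and 713 mod 5078 = 713.

713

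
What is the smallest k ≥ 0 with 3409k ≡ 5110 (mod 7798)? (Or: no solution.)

gcd(7798, 3409) = 7  (7798 = 2×3409 + 980, 3409 = 3×980 + 469, 980 = 2×469 + 42, 469 = 11×42 + 7, 42 = 6×7).
7 divides 5110, so solutions exist.
Back-substituting, 3409×(183) + 7798×(-80) = 7.
So 3409×(183) ≡ 7 (mod 7798); multiply by 730: k ≡ 133590 (mod 1114).
Smallest nonnegative: k = 133590 mod 1114 = 1024.

1024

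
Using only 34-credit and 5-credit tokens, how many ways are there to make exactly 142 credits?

1

Need nonnegative integers with 34j + 5k = 142.
gcd(34, 5) = 1, and 34·(-1) + 5·(7) = 1.
So (j₀, k₀) = (-142, 994); general j = -142 + 5t, k = 994 - 34t.
j ≥ 0 ⇒ t ≥ 29; k ≥ 0 ⇒ t ≤ 29. That's 1 value of t.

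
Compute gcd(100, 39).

gcd(100, 39) = 1  (100 = 2×39 + 22, 39 = 1×22 + 17, 22 = 1×17 + 5, 17 = 3×5 + 2, 5 = 2×2 + 1, 2 = 2×1).

1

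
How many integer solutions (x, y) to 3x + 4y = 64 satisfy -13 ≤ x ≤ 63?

gcd(4, 3):
  4 = 1·3 + 1
  3 = 3·1
so gcd(4, 3) = 1.
Back-substitute for Bézout coefficients:
  1 = 4 - 1·3
  ... = 3·(-1) + 4·(1)
Scale by 64: particular solution (-64, 64); reduce x mod 4: (0, 16).
General solution: x = 0 + 4t, y = 16 - 3t for integer t.
-13 ≤ 0 + 4t ≤ 63 gives t ∈ [-3, 15], which is 19 values.

19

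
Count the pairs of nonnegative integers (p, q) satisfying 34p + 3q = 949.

9

gcd(34, 3) = 1  (34 = 11×3 + 1, 3 = 3×1).
Back-substituting, 34×(1) + 3×(-11) = 1.
Scale by 949: one solution is (949, -10439). Reduce p mod 3: (1, 305).
General: p = 1 + 3t, q = 305 - 34t.
p ≥ 0 ⇒ t ≥ 0; q ≥ 0 ⇒ t ≤ 8. So t ∈ [0, 8]: 9 solutions.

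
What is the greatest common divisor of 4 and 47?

1

gcd(47, 4) = 1  (47 = 11×4 + 3, 4 = 1×3 + 1, 3 = 3×1).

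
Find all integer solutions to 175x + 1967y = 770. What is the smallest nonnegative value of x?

173

gcd(1967, 175):
  1967 = 11·175 + 42
  175 = 4·42 + 7
  42 = 6·7
so gcd(1967, 175) = 7.
7 divides 770, so solutions exist.
Back-substitute for Bézout coefficients:
  7 = 175 - 4·42
  ... = 175·(45) + 1967·(-4)
Scale by 770/7 = 110: (x₀, y₀) = (4950, -440).
General solution: x = 4950 + 281t, y = -440 - 25t for integer t.
x ≥ 0: smallest is 4950 mod 281 = 173 (at t = -17), with y = -15.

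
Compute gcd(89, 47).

1

gcd(89, 47) = 1  (89 = 1*47 + 42, 47 = 1*42 + 5, 42 = 8*5 + 2, 5 = 2*2 + 1, 2 = 2*1).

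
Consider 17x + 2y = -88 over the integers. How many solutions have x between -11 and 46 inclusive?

gcd(17, 2):
  17 = 8·2 + 1
  2 = 2·1
so gcd(17, 2) = 1.
Back-substitute for Bézout coefficients:
  1 = 17 - 8·2
  ... = 17·(1) + 2·(-8)
Scale by -88: particular solution (-88, 704); reduce x mod 2: (0, -44).
General solution: x = 0 + 2t, y = -44 - 17t for integer t.
-11 ≤ 0 + 2t ≤ 46 gives t ∈ [-5, 23], which is 29 values.

29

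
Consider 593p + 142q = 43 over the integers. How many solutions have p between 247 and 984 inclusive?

6

gcd(593, 142) = 1.
By Bézout, 593·(-17) + 142·(71) = 1.
Particular solution: (121, -505).
General solution: p = 121 + 142t, q = -505 - 593t for integer t.
247 ≤ 121 + 142t ≤ 984 gives t ∈ [1, 6], which is 6 values.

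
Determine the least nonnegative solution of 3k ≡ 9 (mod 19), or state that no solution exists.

3

gcd(19, 3) = 1.
1 divides 9, so solutions exist.
By Bézout, 3×(-6) + 19×(1) = 1.
So 3×(-6) ≡ 1 (mod 19); multiply by 9: k ≡ -54 (mod 19).
Smallest nonnegative: k = -54 mod 19 = 3.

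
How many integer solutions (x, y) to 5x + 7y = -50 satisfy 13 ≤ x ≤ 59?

6

gcd(7, 5) = 1  (7 = 1×5 + 2, 5 = 2×2 + 1, 2 = 2×1).
Back-substituting, 5×(3) + 7×(-2) = 1.
Scale by -50: particular solution (-150, 100); reduce x mod 7: (4, -10).
General solution: x = 4 + 7t, y = -10 - 5t for integer t.
13 ≤ 4 + 7t ≤ 59 gives t ∈ [2, 7], which is 6 values.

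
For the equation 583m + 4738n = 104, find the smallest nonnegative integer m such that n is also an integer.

gcd(4738, 583) = 1.
1 divides 104, so solutions exist.
By Bézout, 583*(-2113) + 4738*(260) = 1.
Scale by 104/1 = 104: (m₀, n₀) = (-219752, 27040).
General solution: m = -219752 + 4738t, n = 27040 - 583t for integer t.
m ≥ 0: smallest is -219752 mod 4738 = 2934 (at t = 47), with n = -361.

2934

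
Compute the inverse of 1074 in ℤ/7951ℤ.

6078

gcd(7951, 1074) = 1  (7951 = 7*1074 + 433, 1074 = 2*433 + 208, 433 = 2*208 + 17, 208 = 12*17 + 4, 17 = 4*4 + 1, 4 = 4*1).
Back-substituting, 1074*(-1873) + 7951*(253) = 1.
So 1074*-1873 ≡ 1 (mod 7951), and -1873 mod 7951 = 6078.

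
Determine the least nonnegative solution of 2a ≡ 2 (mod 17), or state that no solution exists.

1

gcd(17, 2) = 1  (17 = 8×2 + 1, 2 = 2×1).
1 divides 2, so solutions exist.
Back-substituting, 2×(-8) + 17×(1) = 1.
So 2×(-8) ≡ 1 (mod 17); multiply by 2: a ≡ -16 (mod 17).
Smallest nonnegative: a = -16 mod 17 = 1.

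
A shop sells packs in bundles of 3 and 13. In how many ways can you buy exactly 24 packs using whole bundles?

1

Need nonnegative integers with 3j + 13k = 24.
gcd(3, 13) = 1, and 3·(-4) + 13·(1) = 1.
So (j₀, k₀) = (-96, 24); general j = -96 + 13t, k = 24 - 3t.
j ≥ 0 ⇒ t ≥ 8; k ≥ 0 ⇒ t ≤ 8. That's 1 value of t.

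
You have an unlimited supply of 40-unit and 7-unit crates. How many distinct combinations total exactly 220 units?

1

Need nonnegative integers with 40j + 7k = 220.
gcd(40, 7) = 1, and 40·(3) + 7·(-17) = 1.
So (j₀, k₀) = (660, -3740); general j = 660 + 7t, k = -3740 - 40t.
j ≥ 0 ⇒ t ≥ -94; k ≥ 0 ⇒ t ≤ -94. That's 1 value of t.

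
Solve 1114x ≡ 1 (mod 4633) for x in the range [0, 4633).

gcd(4633, 1114) = 1  (4633 = 4·1114 + 177, 1114 = 6·177 + 52, 177 = 3·52 + 21, 52 = 2·21 + 10, 21 = 2·10 + 1, 10 = 10·1).
Back-substituting, 1114·(-445) + 4633·(107) = 1.
So 1114·-445 ≡ 1 (mod 4633), and -445 mod 4633 = 4188.

4188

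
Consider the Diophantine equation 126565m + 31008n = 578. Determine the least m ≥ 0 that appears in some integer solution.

698

gcd(126565, 31008) = 17.
17 divides 578, so solutions exist.
By Bézout, 126565*(-355) + 31008*(1449) = 17.
Scale by 578/17 = 34: (m₀, n₀) = (-12070, 49266).
General solution: m = -12070 + 1824t, n = 49266 - 7445t for integer t.
m ≥ 0: smallest is -12070 mod 1824 = 698 (at t = 7), with n = -2849.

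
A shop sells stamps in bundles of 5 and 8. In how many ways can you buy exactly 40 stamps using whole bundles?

2

Need nonnegative integers with 5j + 8k = 40.
gcd(5, 8) = 1, and 5·(-3) + 8·(2) = 1.
So (j₀, k₀) = (-120, 80); general j = -120 + 8t, k = 80 - 5t.
j ≥ 0 ⇒ t ≥ 15; k ≥ 0 ⇒ t ≤ 16. That's 2 values of t.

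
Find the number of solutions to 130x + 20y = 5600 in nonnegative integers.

gcd(130, 20) = 10.
By Bézout, 130×(1) + 20×(-6) = 10.
One solution: (0, 280).
General: x = 0 + 2t, y = 280 - 13t.
x ≥ 0 ⇒ t ≥ 0; y ≥ 0 ⇒ t ≤ 21. So t ∈ [0, 21]: 22 solutions.

22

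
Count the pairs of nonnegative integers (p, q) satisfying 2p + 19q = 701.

gcd(19, 2):
  19 = 9*2 + 1
  2 = 2*1
so gcd(19, 2) = 1.
Back-substitute for Bézout coefficients:
  1 = 19 - 9*2
  ... = 2*(-9) + 19*(1)
Scale by 701: one solution is (-6309, 701). Reduce p mod 19: (18, 35).
General: p = 18 + 19t, q = 35 - 2t.
p ≥ 0 ⇒ t ≥ 0; q ≥ 0 ⇒ t ≤ 17. So t ∈ [0, 17]: 18 solutions.

18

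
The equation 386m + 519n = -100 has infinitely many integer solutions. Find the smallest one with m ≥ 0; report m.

gcd(519, 386) = 1.
1 divides -100, so solutions exist.
By Bézout, 386*(-160) + 519*(119) = 1.
Scale by -100/1 = -100: (m₀, n₀) = (16000, -11900).
General solution: m = 16000 + 519t, n = -11900 - 386t for integer t.
m ≥ 0: smallest is 16000 mod 519 = 430 (at t = -30), with n = -320.

430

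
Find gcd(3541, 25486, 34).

1

gcd(25486, 3541) = 1  (25486 = 7*3541 + 699, 3541 = 5*699 + 46, 699 = 15*46 + 9, 46 = 5*9 + 1, 9 = 9*1).
gcd(1, 34) = 1.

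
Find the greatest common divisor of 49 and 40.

1

gcd(49, 40) = 1  (49 = 1*40 + 9, 40 = 4*9 + 4, 9 = 2*4 + 1, 4 = 4*1).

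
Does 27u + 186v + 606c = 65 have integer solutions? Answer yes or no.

no

gcd(186, 27) = 3  (186 = 6·27 + 24, 27 = 1·24 + 3, 24 = 8·3).
gcd(3, 606) = 3.
3 does not divide 65 (remainder 2), so no integer solutions.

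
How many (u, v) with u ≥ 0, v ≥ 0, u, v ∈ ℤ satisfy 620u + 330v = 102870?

gcd(620, 330) = 10  (620 = 1*330 + 290, 330 = 1*290 + 40, 290 = 7*40 + 10, 40 = 4*10).
Back-substituting, 620*(8) + 330*(-15) = 10.
Scale by 10287: one solution is (82296, -154305). Reduce u mod 33: (27, 261).
General: u = 27 + 33t, v = 261 - 62t.
u ≥ 0 ⇒ t ≥ 0; v ≥ 0 ⇒ t ≤ 4. So t ∈ [0, 4]: 5 solutions.

5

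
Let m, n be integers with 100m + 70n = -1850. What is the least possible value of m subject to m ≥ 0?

6

gcd(100, 70) = 10  (100 = 1·70 + 30, 70 = 2·30 + 10, 30 = 3·10).
10 divides -1850, so solutions exist.
Back-substituting, 100·(-2) + 70·(3) = 10.
Scale by -1850/10 = -185: (m₀, n₀) = (370, -555).
General solution: m = 370 + 7t, n = -555 - 10t for integer t.
m ≥ 0: smallest is 370 mod 7 = 6 (at t = -52), with n = -35.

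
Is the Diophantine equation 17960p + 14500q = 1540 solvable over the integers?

gcd(17960, 14500) = 20.
20 divides 1540, so integer solutions exist.

yes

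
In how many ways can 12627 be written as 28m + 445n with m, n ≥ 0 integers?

1

gcd(445, 28) = 1  (445 = 15*28 + 25, 28 = 1*25 + 3, 25 = 8*3 + 1, 3 = 3*1).
Back-substituting, 28*(-143) + 445*(9) = 1.
Scale by 12627: one solution is (-1805661, 113643). Reduce m mod 445: (149, 19).
General: m = 149 + 445t, n = 19 - 28t.
m ≥ 0 ⇒ t ≥ 0; n ≥ 0 ⇒ t ≤ 0. So t ∈ [0, 0]: 1 solution.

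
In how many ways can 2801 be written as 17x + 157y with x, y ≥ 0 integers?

gcd(157, 17) = 1.
By Bézout, 17·(37) + 157·(-4) = 1.
One solution: (17, 16).
General: x = 17 + 157t, y = 16 - 17t.
x ≥ 0 ⇒ t ≥ 0; y ≥ 0 ⇒ t ≤ 0. So t ∈ [0, 0]: 1 solution.

1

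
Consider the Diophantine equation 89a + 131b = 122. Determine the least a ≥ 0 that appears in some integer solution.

gcd(131, 89):
  131 = 1×89 + 42
  89 = 2×42 + 5
  42 = 8×5 + 2
  5 = 2×2 + 1
  2 = 2×1
so gcd(131, 89) = 1.
1 divides 122, so solutions exist.
Back-substitute for Bézout coefficients:
  1 = 5 - 2×2
  ... = 89×(53) + 131×(-36)
Scale by 122/1 = 122: (a₀, b₀) = (6466, -4392).
General solution: a = 6466 + 131t, b = -4392 - 89t for integer t.
a ≥ 0: smallest is 6466 mod 131 = 47 (at t = -49), with b = -31.

47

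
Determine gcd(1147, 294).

gcd(1147, 294):
  1147 = 3·294 + 265
  294 = 1·265 + 29
  265 = 9·29 + 4
  29 = 7·4 + 1
  4 = 4·1
so gcd(1147, 294) = 1.

1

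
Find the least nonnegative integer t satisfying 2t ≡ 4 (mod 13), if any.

2

gcd(13, 2) = 1  (13 = 6*2 + 1, 2 = 2*1).
1 divides 4, so solutions exist.
Back-substituting, 2*(-6) + 13*(1) = 1.
So 2*(-6) ≡ 1 (mod 13); multiply by 4: t ≡ -24 (mod 13).
Smallest nonnegative: t = -24 mod 13 = 2.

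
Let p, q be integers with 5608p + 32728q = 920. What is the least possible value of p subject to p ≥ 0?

6

gcd(32728, 5608) = 8.
8 divides 920, so solutions exist.
By Bézout, 5608*(-747) + 32728*(128) = 8.
Scale by 920/8 = 115: (p₀, q₀) = (-85905, 14720).
General solution: p = -85905 + 4091t, q = 14720 - 701t for integer t.
p ≥ 0: smallest is -85905 mod 4091 = 6 (at t = 21), with q = -1.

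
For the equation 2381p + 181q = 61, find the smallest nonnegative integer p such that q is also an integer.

gcd(2381, 181):
  2381 = 13*181 + 28
  181 = 6*28 + 13
  28 = 2*13 + 2
  13 = 6*2 + 1
  2 = 2*1
so gcd(2381, 181) = 1.
1 divides 61, so solutions exist.
Back-substitute for Bézout coefficients:
  1 = 13 - 6*2
  ... = 2381*(-84) + 181*(1105)
Scale by 61/1 = 61: (p₀, q₀) = (-5124, 67405).
General solution: p = -5124 + 181t, q = 67405 - 2381t for integer t.
p ≥ 0: smallest is -5124 mod 181 = 125 (at t = 29), with q = -1644.

125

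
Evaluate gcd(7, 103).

1

gcd(103, 7):
  103 = 14×7 + 5
  7 = 1×5 + 2
  5 = 2×2 + 1
  2 = 2×1
so gcd(103, 7) = 1.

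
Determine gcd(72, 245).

gcd(245, 72) = 1  (245 = 3·72 + 29, 72 = 2·29 + 14, 29 = 2·14 + 1, 14 = 14·1).

1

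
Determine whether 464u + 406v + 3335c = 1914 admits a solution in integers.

yes

gcd(464, 406) = 58  (464 = 1*406 + 58, 406 = 7*58).
gcd(58, 3335) = 29.
29 divides 1914, so integer solutions exist.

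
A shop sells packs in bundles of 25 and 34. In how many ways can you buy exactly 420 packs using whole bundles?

1

Need nonnegative integers with 25j + 34k = 420.
gcd(25, 34) = 1, and 25·(15) + 34·(-11) = 1.
So (j₀, k₀) = (6300, -4620); general j = 6300 + 34t, k = -4620 - 25t.
j ≥ 0 ⇒ t ≥ -185; k ≥ 0 ⇒ t ≤ -185. That's 1 value of t.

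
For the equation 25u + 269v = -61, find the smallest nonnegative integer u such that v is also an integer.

202

gcd(269, 25) = 1  (269 = 10·25 + 19, 25 = 1·19 + 6, 19 = 3·6 + 1, 6 = 6·1).
1 divides -61, so solutions exist.
Back-substituting, 25·(-43) + 269·(4) = 1.
Scale by -61/1 = -61: (u₀, v₀) = (2623, -244).
General solution: u = 2623 + 269t, v = -244 - 25t for integer t.
u ≥ 0: smallest is 2623 mod 269 = 202 (at t = -9), with v = -19.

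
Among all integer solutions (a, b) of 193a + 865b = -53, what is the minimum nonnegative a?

179

gcd(865, 193) = 1.
1 divides -53, so solutions exist.
By Bézout, 193*(372) + 865*(-83) = 1.
Scale by -53/1 = -53: (a₀, b₀) = (-19716, 4399).
General solution: a = -19716 + 865t, b = 4399 - 193t for integer t.
a ≥ 0: smallest is -19716 mod 865 = 179 (at t = 23), with b = -40.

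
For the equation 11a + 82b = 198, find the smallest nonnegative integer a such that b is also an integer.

gcd(82, 11) = 1  (82 = 7*11 + 5, 11 = 2*5 + 1, 5 = 5*1).
1 divides 198, so solutions exist.
Back-substituting, 11*(15) + 82*(-2) = 1.
Scale by 198/1 = 198: (a₀, b₀) = (2970, -396).
General solution: a = 2970 + 82t, b = -396 - 11t for integer t.
a ≥ 0: smallest is 2970 mod 82 = 18 (at t = -36), with b = 0.

18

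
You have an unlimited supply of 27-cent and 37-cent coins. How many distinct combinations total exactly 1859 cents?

2

Need nonnegative integers with 27j + 37k = 1859.
gcd(27, 37) = 1, and 27·(11) + 37·(-8) = 1.
So (j₀, k₀) = (20449, -14872); general j = 20449 + 37t, k = -14872 - 27t.
j ≥ 0 ⇒ t ≥ -552; k ≥ 0 ⇒ t ≤ -551. That's 2 values of t.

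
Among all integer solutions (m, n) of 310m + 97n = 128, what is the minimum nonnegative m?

gcd(310, 97):
  310 = 3·97 + 19
  97 = 5·19 + 2
  19 = 9·2 + 1
  2 = 2·1
so gcd(310, 97) = 1.
1 divides 128, so solutions exist.
Back-substitute for Bézout coefficients:
  1 = 19 - 9·2
  ... = 310·(46) + 97·(-147)
Scale by 128/1 = 128: (m₀, n₀) = (5888, -18816).
General solution: m = 5888 + 97t, n = -18816 - 310t for integer t.
m ≥ 0: smallest is 5888 mod 97 = 68 (at t = -60), with n = -216.

68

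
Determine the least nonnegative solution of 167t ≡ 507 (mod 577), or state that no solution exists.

gcd(577, 167) = 1.
1 divides 507, so solutions exist.
By Bézout, 167×(-38) + 577×(11) = 1.
So 167×(-38) ≡ 1 (mod 577); multiply by 507: t ≡ -19266 (mod 577).
Smallest nonnegative: t = -19266 mod 577 = 352.

352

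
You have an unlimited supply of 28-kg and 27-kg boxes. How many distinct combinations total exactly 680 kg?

Need nonnegative integers with 28j + 27k = 680.
gcd(28, 27) = 1, and 28·(1) + 27·(-1) = 1.
So (j₀, k₀) = (680, -680); general j = 680 + 27t, k = -680 - 28t.
j ≥ 0 ⇒ t ≥ -25; k ≥ 0 ⇒ t ≤ -25. That's 1 value of t.

1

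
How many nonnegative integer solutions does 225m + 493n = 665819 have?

gcd(493, 225) = 1.
By Bézout, 225×(149) + 493×(-68) = 1.
One solution: (148, 1283).
General: m = 148 + 493t, n = 1283 - 225t.
m ≥ 0 ⇒ t ≥ 0; n ≥ 0 ⇒ t ≤ 5. So t ∈ [0, 5]: 6 solutions.

6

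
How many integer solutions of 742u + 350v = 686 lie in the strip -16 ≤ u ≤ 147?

6

gcd(742, 350):
  742 = 2·350 + 42
  350 = 8·42 + 14
  42 = 3·14
so gcd(742, 350) = 14.
Back-substitute for Bézout coefficients:
  14 = 350 - 8·42
  ... = 742·(-8) + 350·(17)
Scale by 49: particular solution (-392, 833); reduce u mod 25: (8, -15).
General solution: u = 8 + 25t, v = -15 - 53t for integer t.
-16 ≤ 8 + 25t ≤ 147 gives t ∈ [0, 5], which is 6 values.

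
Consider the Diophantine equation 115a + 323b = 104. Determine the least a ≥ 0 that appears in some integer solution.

161

gcd(323, 115) = 1  (323 = 2*115 + 93, 115 = 1*93 + 22, 93 = 4*22 + 5, 22 = 4*5 + 2, 5 = 2*2 + 1, 2 = 2*1).
1 divides 104, so solutions exist.
Back-substituting, 115*(-132) + 323*(47) = 1.
Scale by 104/1 = 104: (a₀, b₀) = (-13728, 4888).
General solution: a = -13728 + 323t, b = 4888 - 115t for integer t.
a ≥ 0: smallest is -13728 mod 323 = 161 (at t = 43), with b = -57.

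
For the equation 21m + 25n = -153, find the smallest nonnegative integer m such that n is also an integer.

gcd(25, 21) = 1  (25 = 1×21 + 4, 21 = 5×4 + 1, 4 = 4×1).
1 divides -153, so solutions exist.
Back-substituting, 21×(6) + 25×(-5) = 1.
Scale by -153/1 = -153: (m₀, n₀) = (-918, 765).
General solution: m = -918 + 25t, n = 765 - 21t for integer t.
m ≥ 0: smallest is -918 mod 25 = 7 (at t = 37), with n = -12.

7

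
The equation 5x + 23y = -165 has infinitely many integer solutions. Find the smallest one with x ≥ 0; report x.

gcd(23, 5) = 1.
1 divides -165, so solutions exist.
By Bézout, 5*(-9) + 23*(2) = 1.
Scale by -165/1 = -165: (x₀, y₀) = (1485, -330).
General solution: x = 1485 + 23t, y = -330 - 5t for integer t.
x ≥ 0: smallest is 1485 mod 23 = 13 (at t = -64), with y = -10.

13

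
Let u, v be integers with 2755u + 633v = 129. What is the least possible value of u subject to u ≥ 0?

591

gcd(2755, 633) = 1  (2755 = 4*633 + 223, 633 = 2*223 + 187, 223 = 1*187 + 36, 187 = 5*36 + 7, 36 = 5*7 + 1, 7 = 7*1).
1 divides 129, so solutions exist.
Back-substituting, 2755*(88) + 633*(-383) = 1.
Scale by 129/1 = 129: (u₀, v₀) = (11352, -49407).
General solution: u = 11352 + 633t, v = -49407 - 2755t for integer t.
u ≥ 0: smallest is 11352 mod 633 = 591 (at t = -17), with v = -2572.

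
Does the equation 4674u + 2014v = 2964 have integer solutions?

yes

gcd(4674, 2014) = 38  (4674 = 2·2014 + 646, 2014 = 3·646 + 76, 646 = 8·76 + 38, 76 = 2·38).
38 divides 2964, so integer solutions exist.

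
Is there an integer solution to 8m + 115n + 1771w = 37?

gcd(115, 8):
  115 = 14·8 + 3
  8 = 2·3 + 2
  3 = 1·2 + 1
  2 = 2·1
so gcd(115, 8) = 1.
gcd(1, 1771) = 1.
1 divides 37, so integer solutions exist.

yes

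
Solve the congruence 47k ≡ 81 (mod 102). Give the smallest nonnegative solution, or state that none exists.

69

gcd(102, 47):
  102 = 2×47 + 8
  47 = 5×8 + 7
  8 = 1×7 + 1
  7 = 7×1
so gcd(102, 47) = 1.
1 divides 81, so solutions exist.
Back-substitute for Bézout coefficients:
  1 = 8 - 1×7
  ... = 47×(-13) + 102×(6)
So 47×(-13) ≡ 1 (mod 102); multiply by 81: k ≡ -1053 (mod 102).
Smallest nonnegative: k = -1053 mod 102 = 69.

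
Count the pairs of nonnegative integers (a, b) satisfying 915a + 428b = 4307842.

gcd(915, 428):
  915 = 2*428 + 59
  428 = 7*59 + 15
  59 = 3*15 + 14
  15 = 1*14 + 1
  14 = 14*1
so gcd(915, 428) = 1.
Back-substitute for Bézout coefficients:
  1 = 15 - 1*14
  ... = 915*(-29) + 428*(62)
Scale by 4307842: one solution is (-124927418, 267086204). Reduce a mod 428: (218, 9599).
General: a = 218 + 428t, b = 9599 - 915t.
a ≥ 0 ⇒ t ≥ 0; b ≥ 0 ⇒ t ≤ 10. So t ∈ [0, 10]: 11 solutions.

11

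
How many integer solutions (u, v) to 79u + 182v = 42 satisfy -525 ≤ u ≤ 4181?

26

gcd(182, 79) = 1  (182 = 2*79 + 24, 79 = 3*24 + 7, 24 = 3*7 + 3, 7 = 2*3 + 1, 3 = 3*1).
Back-substituting, 79*(53) + 182*(-23) = 1.
Scale by 42: particular solution (2226, -966); reduce u mod 182: (42, -18).
General solution: u = 42 + 182t, v = -18 - 79t for integer t.
-525 ≤ 42 + 182t ≤ 4181 gives t ∈ [-3, 22], which is 26 values.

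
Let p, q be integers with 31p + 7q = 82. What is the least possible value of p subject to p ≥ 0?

gcd(31, 7):
  31 = 4*7 + 3
  7 = 2*3 + 1
  3 = 3*1
so gcd(31, 7) = 1.
1 divides 82, so solutions exist.
Back-substitute for Bézout coefficients:
  1 = 7 - 2*3
  ... = 31*(-2) + 7*(9)
Scale by 82/1 = 82: (p₀, q₀) = (-164, 738).
General solution: p = -164 + 7t, q = 738 - 31t for integer t.
p ≥ 0: smallest is -164 mod 7 = 4 (at t = 24), with q = -6.

4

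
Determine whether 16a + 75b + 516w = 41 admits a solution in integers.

gcd(75, 16) = 1  (75 = 4·16 + 11, 16 = 1·11 + 5, 11 = 2·5 + 1, 5 = 5·1).
gcd(1, 516) = 1.
1 divides 41, so integer solutions exist.

yes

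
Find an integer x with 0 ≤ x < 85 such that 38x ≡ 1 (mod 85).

gcd(85, 38) = 1.
By Bézout, 38×(-38) + 85×(17) = 1.
So 38×-38 ≡ 1 (mod 85), and -38 mod 85 = 47.

47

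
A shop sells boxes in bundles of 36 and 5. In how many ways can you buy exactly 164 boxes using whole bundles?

1

Need nonnegative integers with 36j + 5k = 164.
gcd(36, 5) = 1, and 36·(1) + 5·(-7) = 1.
So (j₀, k₀) = (164, -1148); general j = 164 + 5t, k = -1148 - 36t.
j ≥ 0 ⇒ t ≥ -32; k ≥ 0 ⇒ t ≤ -32. That's 1 value of t.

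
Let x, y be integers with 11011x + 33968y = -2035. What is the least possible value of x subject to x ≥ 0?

1823

gcd(33968, 11011):
  33968 = 3·11011 + 935
  11011 = 11·935 + 726
  935 = 1·726 + 209
  726 = 3·209 + 99
  209 = 2·99 + 11
  99 = 9·11
so gcd(33968, 11011) = 11.
11 divides -2035, so solutions exist.
Back-substitute for Bézout coefficients:
  11 = 209 - 2·99
  ... = 11011·(-327) + 33968·(106)
Scale by -2035/11 = -185: (x₀, y₀) = (60495, -19610).
General solution: x = 60495 + 3088t, y = -19610 - 1001t for integer t.
x ≥ 0: smallest is 60495 mod 3088 = 1823 (at t = -19), with y = -591.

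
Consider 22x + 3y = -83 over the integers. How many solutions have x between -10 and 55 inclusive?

22

gcd(22, 3) = 1.
By Bézout, 22·(1) + 3·(-7) = 1.
Particular solution: (1, -35).
General solution: x = 1 + 3t, y = -35 - 22t for integer t.
-10 ≤ 1 + 3t ≤ 55 gives t ∈ [-3, 18], which is 22 values.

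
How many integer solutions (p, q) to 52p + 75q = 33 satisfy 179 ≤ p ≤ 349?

2

gcd(75, 52) = 1.
By Bézout, 52*(13) + 75*(-9) = 1.
Particular solution: (54, -37).
General solution: p = 54 + 75t, q = -37 - 52t for integer t.
179 ≤ 54 + 75t ≤ 349 gives t ∈ [2, 3], which is 2 values.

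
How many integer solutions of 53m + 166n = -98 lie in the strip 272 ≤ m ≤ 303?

0

gcd(166, 53):
  166 = 3*53 + 7
  53 = 7*7 + 4
  7 = 1*4 + 3
  4 = 1*3 + 1
  3 = 3*1
so gcd(166, 53) = 1.
Back-substitute for Bézout coefficients:
  1 = 4 - 1*3
  ... = 53*(47) + 166*(-15)
Scale by -98: particular solution (-4606, 1470); reduce m mod 166: (42, -14).
General solution: m = 42 + 166t, n = -14 - 53t for integer t.
272 ≤ 42 + 166t ≤ 303 gives t ∈ [2, 1], which is 0 values.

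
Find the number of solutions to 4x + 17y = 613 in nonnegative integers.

gcd(17, 4) = 1  (17 = 4·4 + 1, 4 = 4·1).
Back-substituting, 4·(-4) + 17·(1) = 1.
Scale by 613: one solution is (-2452, 613). Reduce x mod 17: (13, 33).
General: x = 13 + 17t, y = 33 - 4t.
x ≥ 0 ⇒ t ≥ 0; y ≥ 0 ⇒ t ≤ 8. So t ∈ [0, 8]: 9 solutions.

9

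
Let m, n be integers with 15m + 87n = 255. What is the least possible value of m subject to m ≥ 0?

17

gcd(87, 15):
  87 = 5·15 + 12
  15 = 1·12 + 3
  12 = 4·3
so gcd(87, 15) = 3.
3 divides 255, so solutions exist.
Back-substitute for Bézout coefficients:
  3 = 15 - 1·12
  ... = 15·(6) + 87·(-1)
Scale by 255/3 = 85: (m₀, n₀) = (510, -85).
General solution: m = 510 + 29t, n = -85 - 5t for integer t.
m ≥ 0: smallest is 510 mod 29 = 17 (at t = -17), with n = 0.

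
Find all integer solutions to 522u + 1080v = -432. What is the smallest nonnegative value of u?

gcd(1080, 522):
  1080 = 2·522 + 36
  522 = 14·36 + 18
  36 = 2·18
so gcd(1080, 522) = 18.
18 divides -432, so solutions exist.
Back-substitute for Bézout coefficients:
  18 = 522 - 14·36
  ... = 522·(29) + 1080·(-14)
Scale by -432/18 = -24: (u₀, v₀) = (-696, 336).
General solution: u = -696 + 60t, v = 336 - 29t for integer t.
u ≥ 0: smallest is -696 mod 60 = 24 (at t = 12), with v = -12.

24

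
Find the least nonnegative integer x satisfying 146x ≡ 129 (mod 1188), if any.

gcd(1188, 146):
  1188 = 8·146 + 20
  146 = 7·20 + 6
  20 = 3·6 + 2
  6 = 3·2
so gcd(1188, 146) = 2.
2 does not divide 129, so the congruence has no solution.

no solution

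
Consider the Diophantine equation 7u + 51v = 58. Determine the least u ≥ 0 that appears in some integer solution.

1

gcd(51, 7) = 1.
1 divides 58, so solutions exist.
By Bézout, 7×(22) + 51×(-3) = 1.
Scale by 58/1 = 58: (u₀, v₀) = (1276, -174).
General solution: u = 1276 + 51t, v = -174 - 7t for integer t.
u ≥ 0: smallest is 1276 mod 51 = 1 (at t = -25), with v = 1.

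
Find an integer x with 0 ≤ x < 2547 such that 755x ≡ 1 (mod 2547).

gcd(2547, 755) = 1  (2547 = 3×755 + 282, 755 = 2×282 + 191, 282 = 1×191 + 91, 191 = 2×91 + 9, 91 = 10×9 + 1, 9 = 9×1).
Back-substituting, 755×(-280) + 2547×(83) = 1.
So 755×-280 ≡ 1 (mod 2547), and -280 mod 2547 = 2267.

2267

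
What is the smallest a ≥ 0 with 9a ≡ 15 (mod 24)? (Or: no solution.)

gcd(24, 9) = 3.
3 divides 15, so solutions exist.
By Bézout, 9·(3) + 24·(-1) = 3.
So 9·(3) ≡ 3 (mod 24); multiply by 5: a ≡ 15 (mod 8).
Smallest nonnegative: a = 15 mod 8 = 7.

7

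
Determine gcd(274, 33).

1

gcd(274, 33):
  274 = 8×33 + 10
  33 = 3×10 + 3
  10 = 3×3 + 1
  3 = 3×1
so gcd(274, 33) = 1.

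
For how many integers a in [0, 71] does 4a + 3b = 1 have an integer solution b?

24

gcd(4, 3):
  4 = 1·3 + 1
  3 = 3·1
so gcd(4, 3) = 1.
Back-substitute for Bézout coefficients:
  1 = 4 - 1·3
  ... = 4·(1) + 3·(-1)
Scale by 1: particular solution (1, -1); reduce a mod 3: (1, -1).
General solution: a = 1 + 3t, b = -1 - 4t for integer t.
0 ≤ 1 + 3t ≤ 71 gives t ∈ [0, 23], which is 24 values.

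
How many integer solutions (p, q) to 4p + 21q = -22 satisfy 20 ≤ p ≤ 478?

gcd(21, 4) = 1.
By Bézout, 4*(-5) + 21*(1) = 1.
Particular solution: (5, -2).
General solution: p = 5 + 21t, q = -2 - 4t for integer t.
20 ≤ 5 + 21t ≤ 478 gives t ∈ [1, 22], which is 22 values.

22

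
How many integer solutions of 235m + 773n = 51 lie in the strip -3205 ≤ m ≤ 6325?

gcd(773, 235) = 1  (773 = 3*235 + 68, 235 = 3*68 + 31, 68 = 2*31 + 6, 31 = 5*6 + 1, 6 = 6*1).
Back-substituting, 235*(125) + 773*(-38) = 1.
Scale by 51: particular solution (6375, -1938); reduce m mod 773: (191, -58).
General solution: m = 191 + 773t, n = -58 - 235t for integer t.
-3205 ≤ 191 + 773t ≤ 6325 gives t ∈ [-4, 7], which is 12 values.

12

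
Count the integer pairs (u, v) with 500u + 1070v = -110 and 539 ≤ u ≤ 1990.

gcd(1070, 500) = 10.
By Bézout, 500*(15) + 1070*(-7) = 10.
Particular solution: (49, -23).
General solution: u = 49 + 107t, v = -23 - 50t for integer t.
539 ≤ 49 + 107t ≤ 1990 gives t ∈ [5, 18], which is 14 values.

14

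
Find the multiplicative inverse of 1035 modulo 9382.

5321

gcd(9382, 1035) = 1  (9382 = 9*1035 + 67, 1035 = 15*67 + 30, 67 = 2*30 + 7, 30 = 4*7 + 2, 7 = 3*2 + 1, 2 = 2*1).
Back-substituting, 1035*(-4061) + 9382*(448) = 1.
So 1035*-4061 ≡ 1 (mod 9382), and -4061 mod 9382 = 5321.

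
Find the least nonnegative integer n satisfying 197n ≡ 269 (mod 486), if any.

gcd(486, 197) = 1.
1 divides 269, so solutions exist.
By Bézout, 197·(-37) + 486·(15) = 1.
So 197·(-37) ≡ 1 (mod 486); multiply by 269: n ≡ -9953 (mod 486).
Smallest nonnegative: n = -9953 mod 486 = 253.

253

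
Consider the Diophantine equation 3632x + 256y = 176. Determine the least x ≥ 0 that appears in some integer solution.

9

gcd(3632, 256):
  3632 = 14·256 + 48
  256 = 5·48 + 16
  48 = 3·16
so gcd(3632, 256) = 16.
16 divides 176, so solutions exist.
Back-substitute for Bézout coefficients:
  16 = 256 - 5·48
  ... = 3632·(-5) + 256·(71)
Scale by 176/16 = 11: (x₀, y₀) = (-55, 781).
General solution: x = -55 + 16t, y = 781 - 227t for integer t.
x ≥ 0: smallest is -55 mod 16 = 9 (at t = 4), with y = -127.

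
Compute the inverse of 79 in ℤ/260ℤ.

gcd(260, 79) = 1  (260 = 3×79 + 23, 79 = 3×23 + 10, 23 = 2×10 + 3, 10 = 3×3 + 1, 3 = 3×1).
Back-substituting, 79×(79) + 260×(-24) = 1.
So 79×79 ≡ 1 (mod 260), and 79 mod 260 = 79.

79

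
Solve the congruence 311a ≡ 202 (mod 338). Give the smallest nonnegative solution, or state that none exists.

gcd(338, 311) = 1.
1 divides 202, so solutions exist.
By Bézout, 311×(25) + 338×(-23) = 1.
So 311×(25) ≡ 1 (mod 338); multiply by 202: a ≡ 5050 (mod 338).
Smallest nonnegative: a = 5050 mod 338 = 318.

318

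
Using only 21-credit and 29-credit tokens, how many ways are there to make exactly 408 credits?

Need nonnegative integers with 21j + 29k = 408.
gcd(21, 29) = 1, and 21·(-11) + 29·(8) = 1.
So (j₀, k₀) = (-4488, 3264); general j = -4488 + 29t, k = 3264 - 21t.
j ≥ 0 ⇒ t ≥ 155; k ≥ 0 ⇒ t ≤ 155. That's 1 value of t.

1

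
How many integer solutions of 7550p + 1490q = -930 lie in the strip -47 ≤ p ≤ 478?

3

gcd(7550, 1490):
  7550 = 5*1490 + 100
  1490 = 14*100 + 90
  100 = 1*90 + 10
  90 = 9*10
so gcd(7550, 1490) = 10.
Back-substitute for Bézout coefficients:
  10 = 100 - 1*90
  ... = 7550*(15) + 1490*(-76)
Scale by -93: particular solution (-1395, 7068); reduce p mod 149: (95, -482).
General solution: p = 95 + 149t, q = -482 - 755t for integer t.
-47 ≤ 95 + 149t ≤ 478 gives t ∈ [0, 2], which is 3 values.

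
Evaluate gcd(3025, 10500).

25

gcd(10500, 3025):
  10500 = 3·3025 + 1425
  3025 = 2·1425 + 175
  1425 = 8·175 + 25
  175 = 7·25
so gcd(10500, 3025) = 25.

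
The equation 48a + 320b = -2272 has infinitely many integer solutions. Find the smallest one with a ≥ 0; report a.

6

gcd(320, 48) = 16  (320 = 6*48 + 32, 48 = 1*32 + 16, 32 = 2*16).
16 divides -2272, so solutions exist.
Back-substituting, 48*(7) + 320*(-1) = 16.
Scale by -2272/16 = -142: (a₀, b₀) = (-994, 142).
General solution: a = -994 + 20t, b = 142 - 3t for integer t.
a ≥ 0: smallest is -994 mod 20 = 6 (at t = 50), with b = -8.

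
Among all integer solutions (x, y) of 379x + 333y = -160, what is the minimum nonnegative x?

11

gcd(379, 333):
  379 = 1×333 + 46
  333 = 7×46 + 11
  46 = 4×11 + 2
  11 = 5×2 + 1
  2 = 2×1
so gcd(379, 333) = 1.
1 divides -160, so solutions exist.
Back-substitute for Bézout coefficients:
  1 = 11 - 5×2
  ... = 379×(-152) + 333×(173)
Scale by -160/1 = -160: (x₀, y₀) = (24320, -27680).
General solution: x = 24320 + 333t, y = -27680 - 379t for integer t.
x ≥ 0: smallest is 24320 mod 333 = 11 (at t = -73), with y = -13.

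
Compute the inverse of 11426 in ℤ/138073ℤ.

118533

gcd(138073, 11426) = 1.
By Bézout, 11426×(-19540) + 138073×(1617) = 1.
So 11426×-19540 ≡ 1 (mod 138073), and -19540 mod 138073 = 118533.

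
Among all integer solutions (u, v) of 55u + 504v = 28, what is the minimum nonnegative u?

28

gcd(504, 55):
  504 = 9·55 + 9
  55 = 6·9 + 1
  9 = 9·1
so gcd(504, 55) = 1.
1 divides 28, so solutions exist.
Back-substitute for Bézout coefficients:
  1 = 55 - 6·9
  ... = 55·(55) + 504·(-6)
Scale by 28/1 = 28: (u₀, v₀) = (1540, -168).
General solution: u = 1540 + 504t, v = -168 - 55t for integer t.
u ≥ 0: smallest is 1540 mod 504 = 28 (at t = -3), with v = -3.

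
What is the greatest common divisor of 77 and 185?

gcd(185, 77):
  185 = 2·77 + 31
  77 = 2·31 + 15
  31 = 2·15 + 1
  15 = 15·1
so gcd(185, 77) = 1.

1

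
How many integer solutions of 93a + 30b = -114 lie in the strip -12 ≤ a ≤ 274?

gcd(93, 30) = 3.
By Bézout, 93×(1) + 30×(-3) = 3.
Particular solution: (2, -10).
General solution: a = 2 + 10t, b = -10 - 31t for integer t.
-12 ≤ 2 + 10t ≤ 274 gives t ∈ [-1, 27], which is 29 values.

29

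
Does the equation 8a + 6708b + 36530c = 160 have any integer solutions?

yes

gcd(6708, 8) = 4  (6708 = 838*8 + 4, 8 = 2*4).
gcd(4, 36530) = 2.
2 divides 160, so integer solutions exist.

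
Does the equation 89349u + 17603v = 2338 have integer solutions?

gcd(89349, 17603) = 29  (89349 = 5×17603 + 1334, 17603 = 13×1334 + 261, 1334 = 5×261 + 29, 261 = 9×29).
29 does not divide 2338 (remainder 18), so no integer solutions.

no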